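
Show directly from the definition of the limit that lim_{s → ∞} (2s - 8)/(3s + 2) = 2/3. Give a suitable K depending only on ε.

K = (28/9)/ε

Let ε > 0 be given. We seek K > 0 such that s > K implies |(2s - 8)/(3s + 2) − (2/3)| < ε.
(2s - 8)/(3s + 2) − (2/3) = (3(2s - 8) − 2(3s + 2)) / (3(3s + 2)) = -28/(3(3s + 2)).
For s > 0 we have 3s + 2 > 3s, so |(2s - 8)/(3s + 2) − (2/3)| = 28/(3(3s + 2)) < 28/(3·3s) = (28/9)/s.
Thus |(2s - 8)/(3s + 2) − (2/3)| < ε whenever s > (28/9)/ε.
Take K = (28/9)/ε. If s > K then |(2s - 8)/(3s + 2) − (2/3)| < (28/9)/s < ε.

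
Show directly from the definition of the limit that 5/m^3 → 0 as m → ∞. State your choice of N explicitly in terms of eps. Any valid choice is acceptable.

N = (5/eps)^{1/3}

Fix eps > 0. For m ≥ 1, |5/m^3 − 0| = 5/m^3.
5/m^3 < eps ⇔ m^3 > 5/eps ⇔ m > (5/eps)^{1/3}.
Take N = (5/eps)^{1/3}. Then m > N implies 5/m^3 < eps.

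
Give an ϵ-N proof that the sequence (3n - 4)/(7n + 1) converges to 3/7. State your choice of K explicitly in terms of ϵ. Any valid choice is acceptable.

Fix ϵ > 0. For n ≥ 1, |(3n - 4)/(7n + 1) − (3/7)| = |-31|/(7(7n + 1)) = 31/(7(7n + 1)).
Since 7n + 1 ≥ 7n for n ≥ 1, this is ≤ 31/(7·7n) = (31/49)/n.
So |(3n - 4)/(7n + 1) − (3/7)| < ϵ whenever n > (31/49)/ϵ.
Take K = (31/49)/ϵ. If n > K then |(3n - 4)/(7n + 1) − (3/7)| ≤ (31/49)/n < ϵ.

K = (31/49)/ϵ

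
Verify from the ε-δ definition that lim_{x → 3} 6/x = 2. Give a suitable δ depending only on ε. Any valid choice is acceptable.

δ = min(3/2, (3/4)ε)

Let ε > 0 be given. We seek δ > 0 such that 0 < |x − 3| < δ implies |6/x − 2| < ε.
|6/x − 2| = 6·|3 − x|/(3·|x|) = 6|x − 3|/(3|x|).
Restrict δ ≤ 3/2. Then |x − 3| < 3/2 gives |x| > 3/2, so 3|x| > 9/2.
Then |6/x − 2| < 6|x − 3|/(9/2), which is < ε when |x − 3| < (3/4)ε.
Take δ = min(3/2, (3/4)ε). Then 0 < |x − 3| < δ gives both |x − 3| < 3/2 and |x − 3| < (3/4)ε, so |6/x − 2| < ε.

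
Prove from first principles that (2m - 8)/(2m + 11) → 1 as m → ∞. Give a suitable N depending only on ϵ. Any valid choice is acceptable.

N = (19/2)/ϵ

Let ϵ > 0 be given. For m ≥ 1, |(2m - 8)/(2m + 11) − 1| = |-38|/(2(2m + 11)) = 38/(2(2m + 11)).
Since 2m + 11 ≥ 2m for m ≥ 1, this is ≤ 38/(2·2m) = (19/2)/m.
So |(2m - 8)/(2m + 11) − 1| < ϵ whenever m > (19/2)/ϵ.
Take N = (19/2)/ϵ. If m > N then |(2m - 8)/(2m + 11) − 1| ≤ (19/2)/m < ϵ.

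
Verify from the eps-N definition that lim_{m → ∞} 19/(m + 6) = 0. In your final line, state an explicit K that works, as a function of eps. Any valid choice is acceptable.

K = 19/eps

Let eps > 0 be given. For m ≥ 1, |19/(m + 6) − 0| = 19/(m + 6) ≤ 19/m.
We need 19/m < eps, i.e. m > 19/eps.
Take K = 19/eps. If m > K then |19/(m + 6)| ≤ 19/m < eps.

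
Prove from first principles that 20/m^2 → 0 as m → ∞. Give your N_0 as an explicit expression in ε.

Fix ε > 0. For m ≥ 1, |20/m^2 − 0| = 20/m^2.
20/m^2 < ε ⇔ m^2 > 20/ε ⇔ m > (20/ε)^{1/2}.
Take N_0 = (20/ε)^{1/2}. Then m > N_0 implies 20/m^2 < ε.

N_0 = (20/ε)^{1/2}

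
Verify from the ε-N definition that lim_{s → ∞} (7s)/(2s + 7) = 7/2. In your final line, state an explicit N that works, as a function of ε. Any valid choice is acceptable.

Let ε > 0 be given. We seek N > 0 such that s > N implies |(7s)/(2s + 7) − (7/2)| < ε.
(7s)/(2s + 7) − (7/2) = (2(7s) − 7(2s + 7)) / (2(2s + 7)) = -49/(2(2s + 7)).
For s > 0 we have 2s + 7 > 2s, so |(7s)/(2s + 7) − (7/2)| = 49/(2(2s + 7)) < 49/(2·2s) = (49/4)/s.
Thus |(7s)/(2s + 7) − (7/2)| < ε whenever s > (49/4)/ε.
Take N = (49/4)/ε. If s > N then |(7s)/(2s + 7) − (7/2)| < (49/4)/s < ε.

N = (49/4)/ε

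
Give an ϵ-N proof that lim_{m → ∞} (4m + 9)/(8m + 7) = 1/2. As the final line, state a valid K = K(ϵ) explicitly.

Let ϵ > 0. For m ≥ 1, |(4m + 9)/(8m + 7) − (1/2)| = |44|/(8(8m + 7)) = 44/(8(8m + 7)).
Since 8m + 7 ≥ 8m for m ≥ 1, this is ≤ 44/(8·8m) = (11/16)/m.
So |(4m + 9)/(8m + 7) − (1/2)| < ϵ whenever m > (11/16)/ϵ.
Take K = (11/16)/ϵ. If m > K then |(4m + 9)/(8m + 7) − (1/2)| ≤ (11/16)/m < ϵ.

K = (11/16)/ϵ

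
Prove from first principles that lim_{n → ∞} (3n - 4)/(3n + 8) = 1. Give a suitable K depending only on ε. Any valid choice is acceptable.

K = 4/ε

Let ε > 0. For n ≥ 1, |(3n - 4)/(3n + 8) − 1| = |-36|/(3(3n + 8)) = 36/(3(3n + 8)).
Since 3n + 8 ≥ 3n for n ≥ 1, this is ≤ 36/(3·3n) = 4/n.
So |(3n - 4)/(3n + 8) − 1| < ε whenever n > 4/ε.
Take K = 4/ε. If n > K then |(3n - 4)/(3n + 8) − 1| ≤ 4/n < ε.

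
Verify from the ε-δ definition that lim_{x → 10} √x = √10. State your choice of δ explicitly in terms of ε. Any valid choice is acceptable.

δ = min(10, √10·ε)

Let ε > 0. We want δ > 0 such that 0 < |x − 10| < δ implies |√x − √10| < ε.
Multiplying by the conjugate, |√x − √10| = |x − 10|/(√x + √10).
Restrict δ ≤ 10 so that |x − 10| < 10 forces x > 0, and then √x + √10 > √10.
Hence |√x − √10| < |x − 10|/√10, which is < ε once |x − 10| < √10·ε.
Take δ = min(10, √10·ε). If 0 < |x − 10| < δ then x > 0 and |√x − √10| < |x − 10|/√10 < ε.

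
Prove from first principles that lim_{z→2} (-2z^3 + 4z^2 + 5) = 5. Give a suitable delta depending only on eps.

delta = min(1, eps/18)

Let eps > 0. We want delta > 0 such that 0 < |z − 2| < delta implies |(-2z^3 + 4z^2 + 5) − 5| < eps.
(-2z^3 + 4z^2 + 5) − 5 = -2z^3 + 4z^2 = (z − 2)(-2z^2).
So |(-2z^3 + 4z^2 + 5) − 5| = |z − 2|·|-2z^2|.
Assume first that |z − 2| < 1, so |z| < 3. Then |-2z^2| ≤ 2·3^2 = 18.
Hence |(-2z^3 + 4z^2 + 5) − 5| ≤ 18|z − 2| < eps provided |z − 2| < eps/18.
Take delta = min(1, eps/18). Then 0 < |z − 2| < delta gives both |z − 2| < 1 and |z − 2| < eps/18, so |(-2z^3 + 4z^2 + 5) − 5| < eps.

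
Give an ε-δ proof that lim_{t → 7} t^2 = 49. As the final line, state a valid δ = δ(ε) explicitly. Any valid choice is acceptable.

Suppose ε > 0. We seek δ > 0 with 0 < |t − 7| < δ ⇒ |t^2 − 49| < ε.
Factor: t^2 − 49 = (t − 7)(t + 7), so |t^2 − 49| = |t − 7|·|t + 7|.
Impose δ ≤ 1 so that |t| < 8; then |t + 7| ≤ 15.
Hence |t^2 − 49| ≤ 15|t − 7|, which is < ε once |t − 7| < ε/15.
Take δ = min(1, ε/15). If 0 < |t − 7| < δ then both bounds hold and |t^2 − 49| ≤ 15|t − 7| < 15·(ε/15) = ε.

δ = min(1, ε/15)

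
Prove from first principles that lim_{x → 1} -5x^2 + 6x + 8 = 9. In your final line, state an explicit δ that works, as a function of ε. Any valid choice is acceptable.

Let ε > 0. We want δ > 0 such that 0 < |x − 1| < δ implies |(-5x^2 + 6x + 8) − 9| < ε.
(-5x^2 + 6x + 8) − 9 = -5x^2 + 6x - 1 = (x − 1)(-5x + 1).
So |(-5x^2 + 6x + 8) − 9| = |x − 1|·|-5x + 1|.
Assume first that |x − 1| < 2, so |x| < 3. Then |-5x + 1| ≤ 5·3 + 1 = 16.
Hence |(-5x^2 + 6x + 8) − 9| ≤ 16|x − 1| < ε provided |x − 1| < ε/16.
Take δ = min(2, ε/16). Then 0 < |x − 1| < δ gives both |x − 1| < 2 and |x − 1| < ε/16, so |(-5x^2 + 6x + 8) − 9| < ε.

δ = min(2, ε/16)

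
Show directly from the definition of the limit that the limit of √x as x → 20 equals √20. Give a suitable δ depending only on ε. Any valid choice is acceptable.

Let ε > 0. We want δ > 0 such that 0 < |x − 20| < δ implies |√x − √20| < ε.
Multiplying by the conjugate, |√x − √20| = |x − 20|/(√x + √20).
Restrict δ ≤ 20 so that |x − 20| < 20 forces x > 0, and then √x + √20 > √20.
Hence |√x − √20| < |x − 20|/√20, which is < ε once |x − 20| < √20·ε.
Take δ = min(20, √20·ε). If 0 < |x − 20| < δ then x > 0 and |√x − √20| < |x − 20|/√20 < ε.

δ = min(20, √20·ε)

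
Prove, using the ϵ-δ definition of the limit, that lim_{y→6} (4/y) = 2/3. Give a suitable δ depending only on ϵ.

Let ϵ > 0. We seek δ > 0 such that 0 < |y − 6| < δ implies |4/y − (2/3)| < ϵ.
|4/y − (2/3)| = 4·|6 − y|/(6·|y|) = 4|y − 6|/(6|y|).
Require δ ≤ 3 so that |y| > 6 − 3 = 3, hence 6|y| > 18.
Then |4/y − (2/3)| < 4|y − 6|/18, which is < ϵ when |y − 6| < (9/2)ϵ.
Take δ = min(3, (9/2)ϵ). Then 0 < |y − 6| < δ gives both |y − 6| < 3 and |y − 6| < (9/2)ϵ, so |4/y − (2/3)| < ϵ.

δ = min(3, (9/2)ϵ)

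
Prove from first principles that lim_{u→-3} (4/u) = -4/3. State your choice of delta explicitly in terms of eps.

delta = min(3/2, (9/8)eps)

Let eps > 0. We seek delta > 0 such that 0 < |u + 3| < delta implies |4/u + 4/3| < eps.
|4/u + 4/3| = 4·|-3 − u|/(3·|u|) = 4|u + 3|/(3|u|).
Restrict delta ≤ 3/2. Then |u + 3| < 3/2 gives |u| > 3/2, so 3|u| > 9/2.
Then |4/u + 4/3| < 4|u + 3|/(9/2), which is < eps when |u + 3| < (9/8)eps.
Take delta = min(3/2, (9/8)eps). Then 0 < |u + 3| < delta gives both |u + 3| < 3/2 and |u + 3| < (9/8)eps, so |4/u + 4/3| < eps.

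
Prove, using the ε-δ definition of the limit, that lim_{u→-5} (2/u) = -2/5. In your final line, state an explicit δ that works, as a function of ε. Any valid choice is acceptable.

Suppose ε > 0. We seek δ > 0 such that 0 < |u + 5| < δ implies |2/u + 2/5| < ε.
|2/u + 2/5| = 2·|-5 − u|/(5·|u|) = 2|u + 5|/(5|u|).
Restrict δ ≤ 5/2. Then |u + 5| < 5/2 gives |u| > 5/2, so 5|u| > 25/2.
Then |2/u + 2/5| < 2|u + 5|/(25/2), which is < ε when |u + 5| < (25/4)ε.
Take δ = min(5/2, (25/4)ε). Then 0 < |u + 5| < δ gives both |u + 5| < 5/2 and |u + 5| < (25/4)ε, so |2/u + 2/5| < ε.

δ = min(5/2, (25/4)ε)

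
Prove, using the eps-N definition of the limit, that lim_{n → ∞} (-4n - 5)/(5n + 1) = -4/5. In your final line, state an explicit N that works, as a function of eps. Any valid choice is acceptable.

N = (21/25)/eps

Suppose eps > 0. For n ≥ 1, |(-4n - 5)/(5n + 1) + 4/5| = |-21|/(5(5n + 1)) = 21/(5(5n + 1)).
Since 5n + 1 ≥ 5n for n ≥ 1, this is ≤ 21/(5·5n) = (21/25)/n.
So |(-4n - 5)/(5n + 1) + 4/5| < eps whenever n > (21/25)/eps.
Take N = (21/25)/eps. If n > N then |(-4n - 5)/(5n + 1) + 4/5| ≤ (21/25)/n < eps.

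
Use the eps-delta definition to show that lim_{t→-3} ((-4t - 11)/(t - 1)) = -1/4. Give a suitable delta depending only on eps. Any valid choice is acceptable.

delta = min(2, (8/15)eps)

Let eps > 0 be given. We want delta > 0 with 0 < |t + 3| < delta ⇒ |(-4t - 11)/(t - 1) + 1/4| < eps.
Combining over a common denominator, (-4t - 11)/(t - 1) + 1/4 = [(-4t - 11)·(-4) − 1·(t - 1)] / [(-4)·(t - 1)] = 15(t + 3) / ((-4)(t - 1)).
So |(-4t - 11)/(t - 1) + 1/4| = 15|t + 3| / (4·|t − 1|).
Restrict delta ≤ 2. Then |t + 3| < 2 gives |t − 1| = |(t + 3) + (-4)| ≥ 4 − 2 = 2.
Hence |(-4t - 11)/(t - 1) + 1/4| < 15|t + 3|/(4·2) = (15/8)|t + 3|, which is < eps once |t + 3| < (8/15)eps.
Take delta = min(2, (8/15)eps). Then 0 < |t + 3| < delta forces both bounds, so |(-4t - 11)/(t - 1) + 1/4| < eps.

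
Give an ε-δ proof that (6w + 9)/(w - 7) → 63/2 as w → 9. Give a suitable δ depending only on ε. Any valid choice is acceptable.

δ = min(1, (2/51)ε)

Let ε > 0 be given. We want δ > 0 with 0 < |w − 9| < δ ⇒ |(6w + 9)/(w - 7) − (63/2)| < ε.
Combining over a common denominator, (6w + 9)/(w - 7) − (63/2) = [(6w + 9)·2 − 63·(w - 7)] / [2·(w - 7)] = -51(w − 9) / (2(w - 7)).
So |(6w + 9)/(w - 7) − (63/2)| = 51|w − 9| / (2·|w − 7|).
Restrict δ ≤ 1. Then |w − 9| < 1 gives |w − 7| = |(w − 9) + 2| ≥ 2 − 1 = 1.
Hence |(6w + 9)/(w - 7) − (63/2)| < 51|w − 9|/(2·1) = (51/2)|w − 9|, which is < ε once |w − 9| < (2/51)ε.
Take δ = min(1, (2/51)ε). Then 0 < |w − 9| < δ forces both bounds, so |(6w + 9)/(w - 7) − (63/2)| < ε.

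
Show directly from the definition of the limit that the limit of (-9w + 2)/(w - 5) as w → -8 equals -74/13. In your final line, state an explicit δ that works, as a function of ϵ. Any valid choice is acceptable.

δ = min(13/2, (169/86)ϵ)

Let ϵ > 0 be given. We want δ > 0 with 0 < |w + 8| < δ ⇒ |(-9w + 2)/(w - 5) + 74/13| < ϵ.
Combining over a common denominator, (-9w + 2)/(w - 5) + 74/13 = [(-9w + 2)·(-13) − 74·(w - 5)] / [(-13)·(w - 5)] = 43(w + 8) / ((-13)(w - 5)).
So |(-9w + 2)/(w - 5) + 74/13| = 43|w + 8| / (13·|w − 5|).
Restrict δ ≤ 13/2. Then |w + 8| < 13/2 gives |w − 5| = |(w + 8) + (-13)| ≥ 13 − 13/2 = 13/2.
Hence |(-9w + 2)/(w - 5) + 74/13| < 43|w + 8|/(13·(13/2)) = (86/169)|w + 8|, which is < ϵ once |w + 8| < (169/86)ϵ.
Take δ = min(13/2, (169/86)ϵ). Then 0 < |w + 8| < δ forces both bounds, so |(-9w + 2)/(w - 5) + 74/13| < ϵ.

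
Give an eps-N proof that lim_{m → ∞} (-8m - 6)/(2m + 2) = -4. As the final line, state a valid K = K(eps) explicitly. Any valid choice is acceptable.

Let eps > 0 be given. For m ≥ 1, |(-8m - 6)/(2m + 2) + 4| = |4|/(2(2m + 2)) = 4/(2(2m + 2)).
Since 2m + 2 ≥ 2m for m ≥ 1, this is ≤ 4/(2·2m) = 1/m.
So |(-8m - 6)/(2m + 2) + 4| < eps whenever m > 1/eps.
Take K = 1/eps. If m > K then |(-8m - 6)/(2m + 2) + 4| ≤ 1/m < eps.

K = 1/eps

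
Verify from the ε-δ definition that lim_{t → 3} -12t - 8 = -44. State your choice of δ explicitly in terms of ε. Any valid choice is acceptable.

Let ε > 0 be given. We need δ > 0 so that 0 < |t − 3| < δ implies |(-12t - 8) + 44| < ε.
|(-12t - 8) + 44| = |-12t + 36| = 12|t − 3|.
Thus it suffices that |t − 3| < ε/12.
Choosing δ = ε/12 gives |(-12t - 8) + 44| = 12|t − 3| < ε whenever |t − 3| < δ.

δ = ε/12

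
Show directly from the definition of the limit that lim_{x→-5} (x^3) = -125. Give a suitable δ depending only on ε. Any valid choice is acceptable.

Fix ε > 0. We seek δ > 0 with 0 < |x + 5| < δ ⇒ |x^3 + 125| < ε.
Factor: x^3 + 125 = (x + 5)(x^2 - 5x + 25), so |x^3 + 125| = |x + 5|·|x^2 - 5x + 25|.
Impose δ ≤ 2 so that |x| < 7; then |x^2 - 5x + 25| ≤ 109.
Hence |x^3 + 125| ≤ 109|x + 5|, which is < ε once |x + 5| < ε/109.
Take δ = min(2, ε/109). If 0 < |x + 5| < δ then both bounds hold and |x^3 + 125| ≤ 109|x + 5| < 109·(ε/109) = ε.

δ = min(2, ε/109)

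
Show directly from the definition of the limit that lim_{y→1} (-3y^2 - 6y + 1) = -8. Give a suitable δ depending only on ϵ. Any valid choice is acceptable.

Let ϵ > 0. We want δ > 0 such that 0 < |y − 1| < δ implies |(-3y^2 - 6y + 1) + 8| < ϵ.
(-3y^2 - 6y + 1) + 8 = -3y^2 - 6y + 9 = (y − 1)(-3y - 9).
So |(-3y^2 - 6y + 1) + 8| = |y − 1|·|-3y - 9|.
Require δ ≤ 1. Then |y − 1| < 1 gives |y| < 2, and by the triangle inequality |-3y - 9| ≤ 3·2 + 9 = 15.
Hence |(-3y^2 - 6y + 1) + 8| ≤ 15|y − 1| < ϵ provided |y − 1| < ϵ/15.
Take δ = min(1, ϵ/15). Then 0 < |y − 1| < δ gives both |y − 1| < 1 and |y − 1| < ϵ/15, so |(-3y^2 - 6y + 1) + 8| < ϵ.

δ = min(1, ϵ/15)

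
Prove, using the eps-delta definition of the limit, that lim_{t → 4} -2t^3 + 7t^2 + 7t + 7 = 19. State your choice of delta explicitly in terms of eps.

delta = min(2, eps/81)

Fix eps > 0. We want delta > 0 such that 0 < |t − 4| < delta implies |(-2t^3 + 7t^2 + 7t + 7) − 19| < eps.
(-2t^3 + 7t^2 + 7t + 7) − 19 = -2t^3 + 7t^2 + 7t - 12 = (t − 4)(-2t^2 - t + 3).
So |(-2t^3 + 7t^2 + 7t + 7) − 19| = |t − 4|·|-2t^2 - t + 3|.
Require delta ≤ 2. Then |t − 4| < 2 gives |t| < 6, and by the triangle inequality |-2t^2 - t + 3| ≤ 2·6^2 + 6 + 3 = 81.
Hence |(-2t^3 + 7t^2 + 7t + 7) − 19| ≤ 81|t − 4| < eps provided |t − 4| < eps/81.
Take delta = min(2, eps/81). Then 0 < |t − 4| < delta gives both |t − 4| < 2 and |t − 4| < eps/81, so |(-2t^3 + 7t^2 + 7t + 7) − 19| < eps.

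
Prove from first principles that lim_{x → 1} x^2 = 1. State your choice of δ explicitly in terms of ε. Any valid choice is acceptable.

δ = min(1, ε/3)

Let ε > 0. We seek δ > 0 with 0 < |x − 1| < δ ⇒ |x^2 − 1| < ε.
Factor: x^2 − 1 = (x − 1)(x + 1), so |x^2 − 1| = |x − 1|·|x + 1|.
Restrict δ ≤ 1. Then |x − 1| < 1 gives |x| < 2, so by the triangle inequality |x + 1| ≤ 2 + 1 = 3.
Hence |x^2 − 1| ≤ 3|x − 1|, which is < ε once |x − 1| < ε/3.
Take δ = min(1, ε/3). If 0 < |x − 1| < δ then both bounds hold and |x^2 − 1| ≤ 3|x − 1| < 3·(ε/3) = ε.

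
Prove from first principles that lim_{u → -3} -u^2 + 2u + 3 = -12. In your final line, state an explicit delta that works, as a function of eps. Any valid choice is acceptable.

delta = min(1, eps/9)

Fix eps > 0. We want delta > 0 such that 0 < |u + 3| < delta implies |(-u^2 + 2u + 3) + 12| < eps.
(-u^2 + 2u + 3) + 12 = -u^2 + 2u + 15 = (u + 3)(-u + 5).
So |(-u^2 + 2u + 3) + 12| = |u + 3|·|-u + 5|.
Require delta ≤ 1. Then |u + 3| < 1 gives |u| < 4, and by the triangle inequality |-u + 5| ≤ 4 + 5 = 9.
Hence |(-u^2 + 2u + 3) + 12| ≤ 9|u + 3| < eps provided |u + 3| < eps/9.
Take delta = min(1, eps/9). Then 0 < |u + 3| < delta gives both |u + 3| < 1 and |u + 3| < eps/9, so |(-u^2 + 2u + 3) + 12| < eps.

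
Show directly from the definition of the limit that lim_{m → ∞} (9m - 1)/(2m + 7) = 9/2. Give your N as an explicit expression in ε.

N = (65/4)/ε

Fix ε > 0. For m ≥ 1, |(9m - 1)/(2m + 7) − (9/2)| = |-65|/(2(2m + 7)) = 65/(2(2m + 7)).
Since 2m + 7 ≥ 2m for m ≥ 1, this is ≤ 65/(2·2m) = (65/4)/m.
So |(9m - 1)/(2m + 7) − (9/2)| < ε whenever m > (65/4)/ε.
Take N = (65/4)/ε. If m > N then |(9m - 1)/(2m + 7) − (9/2)| ≤ (65/4)/m < ε.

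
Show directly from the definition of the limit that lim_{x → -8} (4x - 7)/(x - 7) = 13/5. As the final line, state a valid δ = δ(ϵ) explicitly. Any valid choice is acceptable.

Fix ϵ > 0. We want δ > 0 with 0 < |x + 8| < δ ⇒ |(4x - 7)/(x - 7) − (13/5)| < ϵ.
Combining over a common denominator, (4x - 7)/(x - 7) − (13/5) = [(4x - 7)·(-15) − (-39)·(x - 7)] / [(-15)·(x - 7)] = -21(x + 8) / ((-15)(x - 7)).
So |(4x - 7)/(x - 7) − (13/5)| = 21|x + 8| / (15·|x − 7|).
Restrict δ ≤ 15/2. Then |x + 8| < 15/2 gives |x − 7| = |(x + 8) + (-15)| ≥ 15 − 15/2 = 15/2.
Hence |(4x - 7)/(x - 7) − (13/5)| < 21|x + 8|/(15·(15/2)) = (14/75)|x + 8|, which is < ϵ once |x + 8| < (75/14)ϵ.
Take δ = min(15/2, (75/14)ϵ). Then 0 < |x + 8| < δ forces both bounds, so |(4x - 7)/(x - 7) − (13/5)| < ϵ.

δ = min(15/2, (75/14)ϵ)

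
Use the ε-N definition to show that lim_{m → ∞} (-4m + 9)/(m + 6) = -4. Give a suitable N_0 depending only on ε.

N_0 = 33/ε

Suppose ε > 0. For m ≥ 1, |(-4m + 9)/(m + 6) + 4| = |33|/((m + 6)) = 33/((m + 6)).
Since m + 6 ≥ m for m ≥ 1, this is ≤ 33/(m) = 33/m.
So |(-4m + 9)/(m + 6) + 4| < ε whenever m > 33/ε.
Take N_0 = 33/ε. If m > N_0 then |(-4m + 9)/(m + 6) + 4| ≤ 33/m < ε.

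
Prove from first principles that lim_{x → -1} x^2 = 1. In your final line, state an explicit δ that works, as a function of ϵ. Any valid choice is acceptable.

δ = min(1, ϵ/3)

Fix ϵ > 0. We seek δ > 0 with 0 < |x + 1| < δ ⇒ |x^2 − 1| < ϵ.
Factor: x^2 − 1 = (x + 1)(x - 1), so |x^2 − 1| = |x + 1|·|x - 1|.
Impose δ ≤ 1 so that |x| < 2; then |x - 1| ≤ 3.
Hence |x^2 − 1| ≤ 3|x + 1|, which is < ϵ once |x + 1| < ϵ/3.
Take δ = min(1, ϵ/3). If 0 < |x + 1| < δ then both bounds hold and |x^2 − 1| ≤ 3|x + 1| < 3·(ϵ/3) = ϵ.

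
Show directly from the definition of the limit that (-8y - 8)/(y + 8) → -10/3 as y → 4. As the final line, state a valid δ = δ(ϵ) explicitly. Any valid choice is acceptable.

Let ϵ > 0. We want δ > 0 with 0 < |y − 4| < δ ⇒ |(-8y - 8)/(y + 8) + 10/3| < ϵ.
Combining over a common denominator, (-8y - 8)/(y + 8) + 10/3 = [(-8y - 8)·12 − (-40)·(y + 8)] / [12·(y + 8)] = -56(y − 4) / (12(y + 8)).
So |(-8y - 8)/(y + 8) + 10/3| = 56|y − 4| / (12·|y + 8|).
Restrict δ ≤ 6. Then |y − 4| < 6 gives |y + 8| = |(y − 4) + 12| ≥ 12 − 6 = 6.
Hence |(-8y - 8)/(y + 8) + 10/3| < 56|y − 4|/(12·6) = (7/9)|y − 4|, which is < ϵ once |y − 4| < (9/7)ϵ.
Take δ = min(6, (9/7)ϵ). Then 0 < |y − 4| < δ forces both bounds, so |(-8y - 8)/(y + 8) + 10/3| < ϵ.

δ = min(6, (9/7)ϵ)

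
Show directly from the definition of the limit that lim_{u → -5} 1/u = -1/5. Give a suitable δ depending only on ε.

Suppose ε > 0. We seek δ > 0 such that 0 < |u + 5| < δ implies |1/u + 1/5| < ε.
|1/u + 1/5| = |-5 − u|/(5·|u|) = |u + 5|/(5|u|).
Restrict δ ≤ 5/2. Then |u + 5| < 5/2 gives |u| > 5/2, so 5|u| > 25/2.
Then |1/u + 1/5| < |u + 5|/(25/2), which is < ε when |u + 5| < (25/2)ε.
Take δ = min(5/2, (25/2)ε). Then 0 < |u + 5| < δ gives both |u + 5| < 5/2 and |u + 5| < (25/2)ε, so |1/u + 1/5| < ε.

δ = min(5/2, (25/2)ε)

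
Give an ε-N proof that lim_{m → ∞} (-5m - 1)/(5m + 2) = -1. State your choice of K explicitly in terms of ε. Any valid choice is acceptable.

Suppose ε > 0. For m ≥ 1, |(-5m - 1)/(5m + 2) + 1| = |5|/(5(5m + 2)) = 5/(5(5m + 2)).
Since 5m + 2 ≥ 5m for m ≥ 1, this is ≤ 5/(5·5m) = (1/5)/m.
So |(-5m - 1)/(5m + 2) + 1| < ε whenever m > (1/5)/ε.
Take K = (1/5)/ε. If m > K then |(-5m - 1)/(5m + 2) + 1| ≤ (1/5)/m < ε.

K = (1/5)/ε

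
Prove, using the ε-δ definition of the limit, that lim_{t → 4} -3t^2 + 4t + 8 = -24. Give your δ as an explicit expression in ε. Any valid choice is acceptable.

δ = min(1, ε/23)

Suppose ε > 0. We want δ > 0 such that 0 < |t − 4| < δ implies |(-3t^2 + 4t + 8) + 24| < ε.
(-3t^2 + 4t + 8) + 24 = -3t^2 + 4t + 32 = (t − 4)(-3t - 8).
So |(-3t^2 + 4t + 8) + 24| = |t − 4|·|-3t - 8|.
Assume first that |t − 4| < 1, so |t| < 5. Then |-3t - 8| ≤ 3·5 + 8 = 23.
Hence |(-3t^2 + 4t + 8) + 24| ≤ 23|t − 4| < ε provided |t − 4| < ε/23.
Take δ = min(1, ε/23). Then 0 < |t − 4| < δ gives both |t − 4| < 1 and |t − 4| < ε/23, so |(-3t^2 + 4t + 8) + 24| < ε.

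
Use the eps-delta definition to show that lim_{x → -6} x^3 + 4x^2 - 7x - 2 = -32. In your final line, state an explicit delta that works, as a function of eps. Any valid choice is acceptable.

Suppose eps > 0. We want delta > 0 such that 0 < |x + 6| < delta implies |(x^3 + 4x^2 - 7x - 2) + 32| < eps.
(x^3 + 4x^2 - 7x - 2) + 32 = x^3 + 4x^2 - 7x + 30 = (x + 6)(x^2 - 2x + 5).
So |(x^3 + 4x^2 - 7x - 2) + 32| = |x + 6|·|x^2 - 2x + 5|.
Assume first that |x + 6| < 1, so |x| < 7. Then |x^2 - 2x + 5| ≤ 7^2 + 2·7 + 5 = 68.
Hence |(x^3 + 4x^2 - 7x - 2) + 32| ≤ 68|x + 6| < eps provided |x + 6| < eps/68.
Take delta = min(1, eps/68). Then 0 < |x + 6| < delta gives both |x + 6| < 1 and |x + 6| < eps/68, so |(x^3 + 4x^2 - 7x - 2) + 32| < eps.

delta = min(1, eps/68)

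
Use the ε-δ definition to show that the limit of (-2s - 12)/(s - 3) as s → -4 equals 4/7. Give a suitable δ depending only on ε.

δ = min(7/2, (49/36)ε)

Fix ε > 0. We want δ > 0 with 0 < |s + 4| < δ ⇒ |(-2s - 12)/(s - 3) − (4/7)| < ε.
Combining over a common denominator, (-2s - 12)/(s - 3) − (4/7) = [(-2s - 12)·(-7) − (-4)·(s - 3)] / [(-7)·(s - 3)] = 18(s + 4) / ((-7)(s - 3)).
So |(-2s - 12)/(s - 3) − (4/7)| = 18|s + 4| / (7·|s − 3|).
Require δ ≤ 7/2, so |s − 3| ≥ |-7| − |s + 4| > 7 − 7/2 = 7/2.
Hence |(-2s - 12)/(s - 3) − (4/7)| < 18|s + 4|/(7·(7/2)) = (36/49)|s + 4|, which is < ε once |s + 4| < (49/36)ε.
Take δ = min(7/2, (49/36)ε). Then 0 < |s + 4| < δ forces both bounds, so |(-2s - 12)/(s - 3) − (4/7)| < ε.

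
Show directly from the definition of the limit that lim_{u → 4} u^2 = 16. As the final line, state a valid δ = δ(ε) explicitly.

δ = min(2, ε/10)

Suppose ε > 0. We seek δ > 0 with 0 < |u − 4| < δ ⇒ |u^2 − 16| < ε.
Factor: u^2 − 16 = (u − 4)(u + 4), so |u^2 − 16| = |u − 4|·|u + 4|.
Restrict δ ≤ 2. Then |u − 4| < 2 gives |u| < 6, so by the triangle inequality |u + 4| ≤ 6 + 4 = 10.
Hence |u^2 − 16| ≤ 10|u − 4|, which is < ε once |u − 4| < ε/10.
Take δ = min(2, ε/10). If 0 < |u − 4| < δ then both bounds hold and |u^2 − 16| ≤ 10|u − 4| < 10·(ε/10) = ε.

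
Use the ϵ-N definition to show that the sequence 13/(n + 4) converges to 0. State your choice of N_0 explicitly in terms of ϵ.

Fix ϵ > 0. For n ≥ 1, |13/(n + 4) − 0| = 13/(n + 4) ≤ 13/n.
We need 13/n < ϵ, i.e. n > 13/ϵ.
Take N_0 = 13/ϵ. If n > N_0 then |13/(n + 4)| ≤ 13/n < ϵ.

N_0 = 13/ϵ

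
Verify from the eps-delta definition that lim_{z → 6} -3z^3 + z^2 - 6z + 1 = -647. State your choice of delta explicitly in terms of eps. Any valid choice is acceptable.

delta = min(2, eps/436)

Suppose eps > 0. We want delta > 0 such that 0 < |z − 6| < delta implies |(-3z^3 + z^2 - 6z + 1) + 647| < eps.
(-3z^3 + z^2 - 6z + 1) + 647 = -3z^3 + z^2 - 6z + 648 = (z − 6)(-3z^2 - 17z - 108).
So |(-3z^3 + z^2 - 6z + 1) + 647| = |z − 6|·|-3z^2 - 17z - 108|.
Assume first that |z − 6| < 2, so |z| < 8. Then |-3z^2 - 17z - 108| ≤ 3·8^2 + 17·8 + 108 = 436.
Hence |(-3z^3 + z^2 - 6z + 1) + 647| ≤ 436|z − 6| < eps provided |z − 6| < eps/436.
Take delta = min(2, eps/436). Then 0 < |z − 6| < delta gives both |z − 6| < 2 and |z − 6| < eps/436, so |(-3z^3 + z^2 - 6z + 1) + 647| < eps.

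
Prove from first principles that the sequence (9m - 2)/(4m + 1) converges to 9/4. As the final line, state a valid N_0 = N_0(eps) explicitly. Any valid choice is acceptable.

N_0 = (17/16)/eps

Let eps > 0. For m ≥ 1, |(9m - 2)/(4m + 1) − (9/4)| = |-17|/(4(4m + 1)) = 17/(4(4m + 1)).
Since 4m + 1 ≥ 4m for m ≥ 1, this is ≤ 17/(4·4m) = (17/16)/m.
So |(9m - 2)/(4m + 1) − (9/4)| < eps whenever m > (17/16)/eps.
Take N_0 = (17/16)/eps. If m > N_0 then |(9m - 2)/(4m + 1) − (9/4)| ≤ (17/16)/m < eps.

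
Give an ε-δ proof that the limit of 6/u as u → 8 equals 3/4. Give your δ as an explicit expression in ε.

Let ε > 0 be given. We seek δ > 0 such that 0 < |u − 8| < δ implies |6/u − (3/4)| < ε.
|6/u − (3/4)| = 6·|8 − u|/(8·|u|) = 6|u − 8|/(8|u|).
Require δ ≤ 4 so that |u| > 8 − 4 = 4, hence 8|u| > 32.
Then |6/u − (3/4)| < 6|u − 8|/32, which is < ε when |u − 8| < (16/3)ε.
Take δ = min(4, (16/3)ε). Then 0 < |u − 8| < δ gives both |u − 8| < 4 and |u − 8| < (16/3)ε, so |6/u − (3/4)| < ε.

δ = min(4, (16/3)ε)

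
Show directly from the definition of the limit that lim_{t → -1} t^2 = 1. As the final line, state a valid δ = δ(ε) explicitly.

δ = min(2, ε/4)

Let ε > 0 be given. We seek δ > 0 with 0 < |t + 1| < δ ⇒ |t^2 − 1| < ε.
Factor: t^2 − 1 = (t + 1)(t - 1), so |t^2 − 1| = |t + 1|·|t - 1|.
Restrict δ ≤ 2. Then |t + 1| < 2 gives |t| < 3, so by the triangle inequality |t - 1| ≤ 3 + 1 = 4.
Hence |t^2 − 1| ≤ 4|t + 1|, which is < ε once |t + 1| < ε/4.
Take δ = min(2, ε/4). If 0 < |t + 1| < δ then both bounds hold and |t^2 − 1| ≤ 4|t + 1| < 4·(ε/4) = ε.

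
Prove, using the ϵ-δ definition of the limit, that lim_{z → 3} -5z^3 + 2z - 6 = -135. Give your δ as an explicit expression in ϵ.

δ = min(1, ϵ/183)

Fix ϵ > 0. We want δ > 0 such that 0 < |z − 3| < δ implies |(-5z^3 + 2z - 6) + 135| < ϵ.
(-5z^3 + 2z - 6) + 135 = -5z^3 + 2z + 129 = (z − 3)(-5z^2 - 15z - 43).
So |(-5z^3 + 2z - 6) + 135| = |z − 3|·|-5z^2 - 15z - 43|.
Assume first that |z − 3| < 1, so |z| < 4. Then |-5z^2 - 15z - 43| ≤ 5·4^2 + 15·4 + 43 = 183.
Hence |(-5z^3 + 2z - 6) + 135| ≤ 183|z − 3| < ϵ provided |z − 3| < ϵ/183.
Take δ = min(1, ϵ/183). Then 0 < |z − 3| < δ gives both |z − 3| < 1 and |z − 3| < ϵ/183, so |(-5z^3 + 2z - 6) + 135| < ϵ.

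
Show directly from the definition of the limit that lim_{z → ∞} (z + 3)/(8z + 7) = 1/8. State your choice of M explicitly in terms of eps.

Let eps > 0. We seek M > 0 such that z > M implies |(z + 3)/(8z + 7) − (1/8)| < eps.
(z + 3)/(8z + 7) − (1/8) = (8(z + 3) − (8z + 7)) / (8(8z + 7)) = 17/(8(8z + 7)).
For z > 0 we have 8z + 7 > 8z, so |(z + 3)/(8z + 7) − (1/8)| = 17/(8(8z + 7)) < 17/(8·8z) = (17/64)/z.
Thus |(z + 3)/(8z + 7) − (1/8)| < eps whenever z > (17/64)/eps.
Take M = (17/64)/eps. If z > M then |(z + 3)/(8z + 7) − (1/8)| < (17/64)/z < eps.

M = (17/64)/eps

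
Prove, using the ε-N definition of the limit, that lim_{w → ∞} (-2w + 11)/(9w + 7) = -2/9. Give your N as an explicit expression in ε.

N = (113/81)/ε

Let ε > 0. We seek N > 0 such that w > N implies |(-2w + 11)/(9w + 7) + 2/9| < ε.
(-2w + 11)/(9w + 7) + 2/9 = (9(-2w + 11) − (-2)(9w + 7)) / (9(9w + 7)) = 113/(9(9w + 7)).
For w > 0 we have 9w + 7 > 9w, so |(-2w + 11)/(9w + 7) + 2/9| = 113/(9(9w + 7)) < 113/(9·9w) = (113/81)/w.
Thus |(-2w + 11)/(9w + 7) + 2/9| < ε whenever w > (113/81)/ε.
Take N = (113/81)/ε. If w > N then |(-2w + 11)/(9w + 7) + 2/9| < (113/81)/w < ε.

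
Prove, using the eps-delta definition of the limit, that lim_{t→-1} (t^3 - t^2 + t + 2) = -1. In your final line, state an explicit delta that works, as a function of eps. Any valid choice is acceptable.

Fix eps > 0. We want delta > 0 such that 0 < |t + 1| < delta implies |(t^3 - t^2 + t + 2) + 1| < eps.
(t^3 - t^2 + t + 2) + 1 = t^3 - t^2 + t + 3 = (t + 1)(t^2 - 2t + 3).
So |(t^3 - t^2 + t + 2) + 1| = |t + 1|·|t^2 - 2t + 3|.
Assume first that |t + 1| < 1, so |t| < 2. Then |t^2 - 2t + 3| ≤ 2^2 + 2·2 + 3 = 11.
Hence |(t^3 - t^2 + t + 2) + 1| ≤ 11|t + 1| < eps provided |t + 1| < eps/11.
Take delta = min(1, eps/11). Then 0 < |t + 1| < delta gives both |t + 1| < 1 and |t + 1| < eps/11, so |(t^3 - t^2 + t + 2) + 1| < eps.

delta = min(1, eps/11)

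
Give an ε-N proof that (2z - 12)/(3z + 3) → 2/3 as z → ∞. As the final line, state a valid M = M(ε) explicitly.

Suppose ε > 0. We seek M > 0 such that z > M implies |(2z - 12)/(3z + 3) − (2/3)| < ε.
(2z - 12)/(3z + 3) − (2/3) = (3(2z - 12) − 2(3z + 3)) / (3(3z + 3)) = -42/(3(3z + 3)).
For z > 0 we have 3z + 3 > 3z, so |(2z - 12)/(3z + 3) − (2/3)| = 42/(3(3z + 3)) < 42/(3·3z) = (14/3)/z.
Thus |(2z - 12)/(3z + 3) − (2/3)| < ε whenever z > (14/3)/ε.
Take M = (14/3)/ε. If z > M then |(2z - 12)/(3z + 3) − (2/3)| < (14/3)/z < ε.

M = (14/3)/ε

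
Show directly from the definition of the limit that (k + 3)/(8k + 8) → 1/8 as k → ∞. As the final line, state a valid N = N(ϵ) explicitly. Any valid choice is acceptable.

N = (1/4)/ϵ

Let ϵ > 0 be given. For k ≥ 1, |(k + 3)/(8k + 8) − (1/8)| = |16|/(8(8k + 8)) = 16/(8(8k + 8)).
Since 8k + 8 ≥ 8k for k ≥ 1, this is ≤ 16/(8·8k) = (1/4)/k.
So |(k + 3)/(8k + 8) − (1/8)| < ϵ whenever k > (1/4)/ϵ.
Take N = (1/4)/ϵ. If k > N then |(k + 3)/(8k + 8) − (1/8)| ≤ (1/4)/k < ϵ.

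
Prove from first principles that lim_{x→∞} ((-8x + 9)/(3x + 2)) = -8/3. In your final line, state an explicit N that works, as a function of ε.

Let ε > 0 be given. We seek N > 0 such that x > N implies |(-8x + 9)/(3x + 2) + 8/3| < ε.
(-8x + 9)/(3x + 2) + 8/3 = (3(-8x + 9) − (-8)(3x + 2)) / (3(3x + 2)) = 43/(3(3x + 2)).
For x > 0 we have 3x + 2 > 3x, so |(-8x + 9)/(3x + 2) + 8/3| = 43/(3(3x + 2)) < 43/(3·3x) = (43/9)/x.
Thus |(-8x + 9)/(3x + 2) + 8/3| < ε whenever x > (43/9)/ε.
Take N = (43/9)/ε. If x > N then |(-8x + 9)/(3x + 2) + 8/3| < (43/9)/x < ε.

N = (43/9)/ε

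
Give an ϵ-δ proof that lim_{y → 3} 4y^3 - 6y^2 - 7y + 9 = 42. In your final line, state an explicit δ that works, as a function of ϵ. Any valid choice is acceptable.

Let ϵ > 0. We want δ > 0 such that 0 < |y − 3| < δ implies |(4y^3 - 6y^2 - 7y + 9) − 42| < ϵ.
(4y^3 - 6y^2 - 7y + 9) − 42 = 4y^3 - 6y^2 - 7y - 33 = (y − 3)(4y^2 + 6y + 11).
So |(4y^3 - 6y^2 - 7y + 9) − 42| = |y − 3|·|4y^2 + 6y + 11|.
Assume first that |y − 3| < 1, so |y| < 4. Then |4y^2 + 6y + 11| ≤ 4·4^2 + 6·4 + 11 = 99.
Hence |(4y^3 - 6y^2 - 7y + 9) − 42| ≤ 99|y − 3| < ϵ provided |y − 3| < ϵ/99.
Choosing δ = min(1, ϵ/99) ensures both conditions, hence |(4y^3 - 6y^2 - 7y + 9) − 42| < ϵ.

δ = min(1, ϵ/99)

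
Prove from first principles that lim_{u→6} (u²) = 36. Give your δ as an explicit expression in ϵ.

Suppose ϵ > 0. We seek δ > 0 with 0 < |u − 6| < δ ⇒ |u² − 36| < ϵ.
Factor: u² − 36 = (u − 6)(u + 6), so |u² − 36| = |u − 6|·|u + 6|.
Restrict δ ≤ 2. Then |u − 6| < 2 gives |u| < 8, so by the triangle inequality |u + 6| ≤ 8 + 6 = 14.
Hence |u² − 36| ≤ 14|u − 6|, which is < ϵ once |u − 6| < ϵ/14.
Take δ = min(2, ϵ/14). If 0 < |u − 6| < δ then both bounds hold and |u² − 36| ≤ 14|u − 6| < 14·(ϵ/14) = ϵ.

δ = min(2, ϵ/14)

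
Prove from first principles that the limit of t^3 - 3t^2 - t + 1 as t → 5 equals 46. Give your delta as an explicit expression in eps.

delta = min(1, eps/57)

Let eps > 0 be given. We want delta > 0 such that 0 < |t − 5| < delta implies |(t^3 - 3t^2 - t + 1) − 46| < eps.
(t^3 - 3t^2 - t + 1) − 46 = t^3 - 3t^2 - t - 45 = (t − 5)(t^2 + 2t + 9).
So |(t^3 - 3t^2 - t + 1) − 46| = |t − 5|·|t^2 + 2t + 9|.
Assume first that |t − 5| < 1, so |t| < 6. Then |t^2 + 2t + 9| ≤ 6^2 + 2·6 + 9 = 57.
Hence |(t^3 - 3t^2 - t + 1) − 46| ≤ 57|t − 5| < eps provided |t − 5| < eps/57.
Take delta = min(1, eps/57). Then 0 < |t − 5| < delta gives both |t − 5| < 1 and |t − 5| < eps/57, so |(t^3 - 3t^2 - t + 1) − 46| < eps.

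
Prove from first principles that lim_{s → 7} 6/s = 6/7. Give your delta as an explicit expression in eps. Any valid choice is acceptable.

delta = min(7/2, (49/12)eps)

Let eps > 0 be given. We seek delta > 0 such that 0 < |s − 7| < delta implies |6/s − (6/7)| < eps.
|6/s − (6/7)| = 6·|7 − s|/(7·|s|) = 6|s − 7|/(7|s|).
Require delta ≤ 7/2 so that |s| > 7 − 7/2 = 7/2, hence 7|s| > 49/2.
Then |6/s − (6/7)| < 6|s − 7|/(49/2), which is < eps when |s − 7| < (49/12)eps.
Take delta = min(7/2, (49/12)eps). Then 0 < |s − 7| < delta gives both |s − 7| < 7/2 and |s − 7| < (49/12)eps, so |6/s − (6/7)| < eps.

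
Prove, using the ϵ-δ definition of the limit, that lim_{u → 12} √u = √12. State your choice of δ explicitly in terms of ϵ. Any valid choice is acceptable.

δ = min(12, √12·ϵ)

Fix ϵ > 0. We want δ > 0 such that 0 < |u − 12| < δ implies |√u − √12| < ϵ.
Multiplying by the conjugate, |√u − √12| = |u − 12|/(√u + √12).
Restrict δ ≤ 12 so that |u − 12| < 12 forces u > 0, and then √u + √12 > √12.
Hence |√u − √12| < |u − 12|/√12, which is < ϵ once |u − 12| < √12·ϵ.
Take δ = min(12, √12·ϵ). If 0 < |u − 12| < δ then u > 0 and |√u − √12| < |u − 12|/√12 < ϵ.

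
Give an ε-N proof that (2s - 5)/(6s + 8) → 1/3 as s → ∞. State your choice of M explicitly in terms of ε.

M = (23/18)/ε

Let ε > 0. We seek M > 0 such that s > M implies |(2s - 5)/(6s + 8) − (1/3)| < ε.
(2s - 5)/(6s + 8) − (1/3) = (6(2s - 5) − 2(6s + 8)) / (6(6s + 8)) = -46/(6(6s + 8)).
For s > 0 we have 6s + 8 > 6s, so |(2s - 5)/(6s + 8) − (1/3)| = 46/(6(6s + 8)) < 46/(6·6s) = (23/18)/s.
Thus |(2s - 5)/(6s + 8) − (1/3)| < ε whenever s > (23/18)/ε.
Take M = (23/18)/ε. If s > M then |(2s - 5)/(6s + 8) − (1/3)| < (23/18)/s < ε.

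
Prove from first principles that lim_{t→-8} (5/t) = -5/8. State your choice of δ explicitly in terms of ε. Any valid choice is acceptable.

δ = min(4, (32/5)ε)

Suppose ε > 0. We seek δ > 0 such that 0 < |t + 8| < δ implies |5/t + 5/8| < ε.
|5/t + 5/8| = 5·|-8 − t|/(8·|t|) = 5|t + 8|/(8|t|).
Require δ ≤ 4 so that |t| > 8 − 4 = 4, hence 8|t| > 32.
Then |5/t + 5/8| < 5|t + 8|/32, which is < ε when |t + 8| < (32/5)ε.
Take δ = min(4, (32/5)ε). Then 0 < |t + 8| < δ gives both |t + 8| < 4 and |t + 8| < (32/5)ε, so |5/t + 5/8| < ε.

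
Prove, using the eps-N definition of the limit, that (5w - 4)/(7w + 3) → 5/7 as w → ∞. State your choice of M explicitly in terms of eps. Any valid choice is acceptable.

M = (43/49)/eps

Let eps > 0 be given. We seek M > 0 such that w > M implies |(5w - 4)/(7w + 3) − (5/7)| < eps.
(5w - 4)/(7w + 3) − (5/7) = (7(5w - 4) − 5(7w + 3)) / (7(7w + 3)) = -43/(7(7w + 3)).
For w > 0 we have 7w + 3 > 7w, so |(5w - 4)/(7w + 3) − (5/7)| = 43/(7(7w + 3)) < 43/(7·7w) = (43/49)/w.
Thus |(5w - 4)/(7w + 3) − (5/7)| < eps whenever w > (43/49)/eps.
Take M = (43/49)/eps. If w > M then |(5w - 4)/(7w + 3) − (5/7)| < (43/49)/w < eps.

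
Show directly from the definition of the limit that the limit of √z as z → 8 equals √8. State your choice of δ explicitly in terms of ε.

δ = min(8, √8·ε)

Suppose ε > 0. We want δ > 0 such that 0 < |z − 8| < δ implies |√z − √8| < ε.
Rationalise: √z − √8 = (z − 8)/(√z + √8), so |√z − √8| = |z − 8|/(√z + √8).
Restrict δ ≤ 8 so that |z − 8| < 8 forces z > 0, and then √z + √8 > √8.
Hence |√z − √8| < |z − 8|/√8, which is < ε once |z − 8| < √8·ε.
Take δ = min(8, √8·ε). If 0 < |z − 8| < δ then z > 0 and |√z − √8| < |z − 8|/√8 < ε.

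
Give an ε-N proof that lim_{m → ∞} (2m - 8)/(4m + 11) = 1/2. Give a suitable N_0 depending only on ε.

Let ε > 0 be given. For m ≥ 1, |(2m - 8)/(4m + 11) − (1/2)| = |-54|/(4(4m + 11)) = 54/(4(4m + 11)).
Since 4m + 11 ≥ 4m for m ≥ 1, this is ≤ 54/(4·4m) = (27/8)/m.
So |(2m - 8)/(4m + 11) − (1/2)| < ε whenever m > (27/8)/ε.
Take N_0 = (27/8)/ε. If m > N_0 then |(2m - 8)/(4m + 11) − (1/2)| ≤ (27/8)/m < ε.

N_0 = (27/8)/ε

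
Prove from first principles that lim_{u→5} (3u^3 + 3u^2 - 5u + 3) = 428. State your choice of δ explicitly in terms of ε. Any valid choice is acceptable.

δ = min(2, ε/358)

Suppose ε > 0. We want δ > 0 such that 0 < |u − 5| < δ implies |(3u^3 + 3u^2 - 5u + 3) − 428| < ε.
(3u^3 + 3u^2 - 5u + 3) − 428 = 3u^3 + 3u^2 - 5u - 425 = (u − 5)(3u^2 + 18u + 85).
So |(3u^3 + 3u^2 - 5u + 3) − 428| = |u − 5|·|3u^2 + 18u + 85|.
Assume first that |u − 5| < 2, so |u| < 7. Then |3u^2 + 18u + 85| ≤ 3·7^2 + 18·7 + 85 = 358.
Hence |(3u^3 + 3u^2 - 5u + 3) − 428| ≤ 358|u − 5| < ε provided |u − 5| < ε/358.
Take δ = min(2, ε/358). Then 0 < |u − 5| < δ gives both |u − 5| < 2 and |u − 5| < ε/358, so |(3u^3 + 3u^2 - 5u + 3) − 428| < ε.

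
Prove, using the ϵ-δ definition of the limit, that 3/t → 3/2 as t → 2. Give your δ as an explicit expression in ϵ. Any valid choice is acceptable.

δ = min(1, (2/3)ϵ)

Let ϵ > 0. We seek δ > 0 such that 0 < |t − 2| < δ implies |3/t − (3/2)| < ϵ.
|3/t − (3/2)| = 3·|2 − t|/(2·|t|) = 3|t − 2|/(2|t|).
Require δ ≤ 1 so that |t| > 2 − 1 = 1, hence 2|t| > 2.
Then |3/t − (3/2)| < 3|t − 2|/2, which is < ϵ when |t − 2| < (2/3)ϵ.
Take δ = min(1, (2/3)ϵ). Then 0 < |t − 2| < δ gives both |t − 2| < 1 and |t − 2| < (2/3)ϵ, so |3/t − (3/2)| < ϵ.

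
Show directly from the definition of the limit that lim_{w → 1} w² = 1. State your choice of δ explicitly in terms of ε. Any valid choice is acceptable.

δ = min(1, ε/3)

Let ε > 0 be given. We seek δ > 0 with 0 < |w − 1| < δ ⇒ |w² − 1| < ε.
Factor: w² − 1 = (w − 1)(w + 1), so |w² − 1| = |w − 1|·|w + 1|.
Impose δ ≤ 1 so that |w| < 2; then |w + 1| ≤ 3.
Hence |w² − 1| ≤ 3|w − 1|, which is < ε once |w − 1| < ε/3.
Take δ = min(1, ε/3). If 0 < |w − 1| < δ then both bounds hold and |w² − 1| ≤ 3|w − 1| < 3·(ε/3) = ε.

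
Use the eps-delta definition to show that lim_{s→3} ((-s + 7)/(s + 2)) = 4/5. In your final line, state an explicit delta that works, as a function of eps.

Fix eps > 0. We want delta > 0 with 0 < |s − 3| < delta ⇒ |(-s + 7)/(s + 2) − (4/5)| < eps.
Combining over a common denominator, (-s + 7)/(s + 2) − (4/5) = [(-s + 7)·5 − 4·(s + 2)] / [5·(s + 2)] = -9(s − 3) / (5(s + 2)).
So |(-s + 7)/(s + 2) − (4/5)| = 9|s − 3| / (5·|s + 2|).
Restrict delta ≤ 5/2. Then |s − 3| < 5/2 gives |s + 2| = |(s − 3) + 5| ≥ 5 − 5/2 = 5/2.
Hence |(-s + 7)/(s + 2) − (4/5)| < 9|s − 3|/(5·(5/2)) = (18/25)|s − 3|, which is < eps once |s − 3| < (25/18)eps.
Take delta = min(5/2, (25/18)eps). Then 0 < |s − 3| < delta forces both bounds, so |(-s + 7)/(s + 2) − (4/5)| < eps.

delta = min(5/2, (25/18)eps)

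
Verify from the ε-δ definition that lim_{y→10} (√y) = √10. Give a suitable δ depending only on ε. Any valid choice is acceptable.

Let ε > 0. We want δ > 0 such that 0 < |y − 10| < δ implies |√y − √10| < ε.
Rationalise: √y − √10 = (y − 10)/(√y + √10), so |√y − √10| = |y − 10|/(√y + √10).
Restrict δ ≤ 10 so that |y − 10| < 10 forces y > 0, and then √y + √10 > √10.
Hence |√y − √10| < |y − 10|/√10, which is < ε once |y − 10| < √10·ε.
Take δ = min(10, √10·ε). If 0 < |y − 10| < δ then y > 0 and |√y − √10| < |y − 10|/√10 < ε.

δ = min(10, √10·ε)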